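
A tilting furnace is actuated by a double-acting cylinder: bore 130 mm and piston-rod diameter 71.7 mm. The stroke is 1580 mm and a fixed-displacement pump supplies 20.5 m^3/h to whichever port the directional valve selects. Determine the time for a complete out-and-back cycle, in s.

Cap-side area A_cap = π/4 × (130 mm)² = 13270 mm^2
Rod-side annular area A_ann = π/4 × (130² − 71.7²) = 9236 mm^2
t_ext = A_cap·L/Q = 3.683 s
t_ret = A_ann·L/Q = 2.563 s
t_cycle = t_ext + t_ret

t ≈ 6.25 s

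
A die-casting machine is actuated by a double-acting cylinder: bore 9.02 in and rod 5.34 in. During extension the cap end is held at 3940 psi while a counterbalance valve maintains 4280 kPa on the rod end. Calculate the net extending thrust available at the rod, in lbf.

F ≈ 2.26e5 lbf

Cap-side area A_cap = π/4 × (9.02 in)² = 63.90 in^2
Rod-side annular area A_ann = π/4 × (9.02² − 5.34²) = 41.50 in^2
Net thrust = P_cap·A_cap − P_rod·A_ann = 2.518e5 lbf − 25760 lbf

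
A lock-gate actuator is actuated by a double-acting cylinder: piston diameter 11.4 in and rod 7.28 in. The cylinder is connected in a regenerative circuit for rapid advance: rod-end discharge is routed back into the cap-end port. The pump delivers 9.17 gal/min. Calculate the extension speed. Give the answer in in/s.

In regeneration the rod-end outflow joins the pump flow into the cap end, so the net volume the pump must supply per unit advance equals the rod cross-section area.
Rod cross-section A_rod = π/4 × (7.28 in)² = 41.62 in^2
v = Q_pump / A_rod

v ≈ 0.848 in/s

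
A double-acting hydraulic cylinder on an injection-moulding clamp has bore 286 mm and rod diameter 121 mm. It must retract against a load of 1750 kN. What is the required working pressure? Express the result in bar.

P ≈ 332 bar

Rod-side annular area A_ann = π/4 × (286² − 121²) = 52740 mm^2
Retraction: pressure acts on the annular area.
P = F / A = 1750 kN / A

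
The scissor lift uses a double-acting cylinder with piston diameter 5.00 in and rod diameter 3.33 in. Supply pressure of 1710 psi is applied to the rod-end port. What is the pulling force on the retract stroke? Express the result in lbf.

Rod-side annular area A_ann = π/4 × (5.00² − 3.33²) = 10.93 in^2
On retraction the pressure acts on the annular area (bore minus rod).
F = P × A_ann

F ≈ 18700 lbf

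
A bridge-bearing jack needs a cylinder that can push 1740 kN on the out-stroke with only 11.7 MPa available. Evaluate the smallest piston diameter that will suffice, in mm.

Extension force acts on the full piston face: F = P × (π/4)D².
D = √(4F / (πP)) = √(4 × 1740 kN / (π × 11.7 MPa))

D ≈ 435 mm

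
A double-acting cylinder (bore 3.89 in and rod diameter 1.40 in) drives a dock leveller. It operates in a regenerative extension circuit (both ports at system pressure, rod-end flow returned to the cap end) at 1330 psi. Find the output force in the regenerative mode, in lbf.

With equal pressure on both faces, forces on the annular region cancel; the net push is pressure × rod cross-section.
Rod cross-section A_rod = π/4 × (1.40 in)² = 1.539 in^2
F = P × A_rod

F ≈ 2050 lbf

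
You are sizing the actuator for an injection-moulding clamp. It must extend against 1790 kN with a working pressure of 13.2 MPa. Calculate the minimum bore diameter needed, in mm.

Extension force acts on the full piston face: F = P × (π/4)D².
D = √(4F / (πP)) = √(4 × 1790 kN / (π × 13.2 MPa))

D ≈ 416 mm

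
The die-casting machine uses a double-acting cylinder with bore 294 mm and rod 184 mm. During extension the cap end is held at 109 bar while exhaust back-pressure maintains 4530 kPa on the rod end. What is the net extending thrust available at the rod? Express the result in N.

Cap-side area A_cap = π/4 × (294 mm)² = 67890 mm^2
Rod-side annular area A_ann = π/4 × (294² − 184²) = 41300 mm^2
Net thrust = P_cap·A_cap − P_rod·A_ann = 7.400e5 N − 1.871e5 N

F ≈ 5.53e5 N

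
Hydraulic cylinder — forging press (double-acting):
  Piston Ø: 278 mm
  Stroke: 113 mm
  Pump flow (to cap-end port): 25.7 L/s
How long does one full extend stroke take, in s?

t ≈ 0.267 s

Cap-side area A_cap = π/4 × (278 mm)² = 60700 mm^2
Swept volume V = A × L; t = V / Q = A·L / Q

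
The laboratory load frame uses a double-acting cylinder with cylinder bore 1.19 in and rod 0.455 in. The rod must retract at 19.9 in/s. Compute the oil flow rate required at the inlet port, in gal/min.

Q ≈ 4.91 gal/min

Rod-side annular area A_ann = π/4 × (1.19² − 0.455²) = 0.9496 in^2
Q = A × v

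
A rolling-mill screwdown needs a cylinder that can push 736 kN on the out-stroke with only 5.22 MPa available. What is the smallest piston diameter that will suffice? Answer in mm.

Extension force acts on the full piston face: F = P × (π/4)D².
D = √(4F / (πP)) = √(4 × 736 kN / (π × 5.22 MPa))

D ≈ 424 mm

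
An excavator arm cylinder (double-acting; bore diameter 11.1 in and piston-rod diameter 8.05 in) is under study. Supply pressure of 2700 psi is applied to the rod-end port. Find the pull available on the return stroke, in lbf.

Rod-side annular area A_ann = π/4 × (11.1² − 8.05²) = 45.87 in^2
On retraction the pressure acts on the annular area (bore minus rod).
F = P × A_ann

F ≈ 1.24e5 lbf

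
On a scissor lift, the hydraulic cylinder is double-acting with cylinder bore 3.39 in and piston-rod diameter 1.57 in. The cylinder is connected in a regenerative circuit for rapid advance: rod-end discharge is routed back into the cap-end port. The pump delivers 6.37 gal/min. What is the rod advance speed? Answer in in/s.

v ≈ 12.7 in/s

In regeneration the rod-end outflow joins the pump flow into the cap end, so the net volume the pump must supply per unit advance equals the rod cross-section area.
Rod cross-section A_rod = π/4 × (1.57 in)² = 1.936 in^2
v = Q_pump / A_rod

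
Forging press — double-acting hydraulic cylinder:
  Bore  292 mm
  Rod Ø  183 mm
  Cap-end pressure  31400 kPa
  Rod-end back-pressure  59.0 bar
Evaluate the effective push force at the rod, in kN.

Cap-side area A_cap = π/4 × (292 mm)² = 66970 mm^2
Rod-side annular area A_ann = π/4 × (292² − 183²) = 40660 mm^2
Net thrust = P_cap·A_cap − P_rod·A_ann = 2103 kN − 239.9 kN

F ≈ 1860 kN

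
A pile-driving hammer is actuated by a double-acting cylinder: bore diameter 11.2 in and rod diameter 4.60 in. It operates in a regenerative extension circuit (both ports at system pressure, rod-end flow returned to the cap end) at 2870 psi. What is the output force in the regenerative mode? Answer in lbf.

With equal pressure on both faces, forces on the annular region cancel; the net push is pressure × rod cross-section.
Rod cross-section A_rod = π/4 × (4.60 in)² = 16.62 in^2
F = P × A_rod

F ≈ 47700 lbf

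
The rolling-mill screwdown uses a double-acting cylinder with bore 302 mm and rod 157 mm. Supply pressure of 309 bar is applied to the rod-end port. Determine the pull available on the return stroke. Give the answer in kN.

Rod-side annular area A_ann = π/4 × (302² − 157²) = 52270 mm^2
On retraction the pressure acts on the annular area (bore minus rod).
F = P × A_ann

F ≈ 1620 kN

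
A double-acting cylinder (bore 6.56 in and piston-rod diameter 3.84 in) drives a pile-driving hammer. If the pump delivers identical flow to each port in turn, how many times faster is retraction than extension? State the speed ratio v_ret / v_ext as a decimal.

v_ret/v_ext ≈ 1.52

Cap-side area A_cap = π/4 × (6.56 in)² = 33.80 in^2
Rod-side annular area A_ann = π/4 × (6.56² − 3.84²) = 22.22 in^2
For equal Q, v ∝ 1/A, so v_ret/v_ext = A_cap/A_ann.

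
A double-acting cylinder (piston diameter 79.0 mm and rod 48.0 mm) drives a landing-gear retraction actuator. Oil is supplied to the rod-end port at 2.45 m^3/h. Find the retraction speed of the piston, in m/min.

Rod-side annular area A_ann = π/4 × (79.0² − 48.0²) = 3092 mm^2
Flow into the rod-end port fills the annular volume.
v = Q / A

v ≈ 13.2 m/min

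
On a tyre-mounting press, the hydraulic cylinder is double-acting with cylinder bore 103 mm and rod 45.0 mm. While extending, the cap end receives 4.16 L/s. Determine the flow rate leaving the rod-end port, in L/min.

Q_out ≈ 202 L/min

Cap-side area A_cap = π/4 × (103 mm)² = 8332 mm^2
Rod-side annular area A_ann = π/4 × (103² − 45.0²) = 6742 mm^2
Piston speed v = Q_in/A_cap; rod-end outflow Q_out = v × A_ann = Q_in × A_ann/A_cap.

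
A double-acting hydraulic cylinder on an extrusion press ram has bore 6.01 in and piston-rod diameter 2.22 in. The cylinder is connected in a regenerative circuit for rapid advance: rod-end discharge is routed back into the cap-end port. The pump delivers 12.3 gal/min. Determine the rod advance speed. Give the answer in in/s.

In regeneration the rod-end outflow joins the pump flow into the cap end, so the net volume the pump must supply per unit advance equals the rod cross-section area.
Rod cross-section A_rod = π/4 × (2.22 in)² = 3.871 in^2
v = Q_pump / A_rod

v ≈ 12.2 in/s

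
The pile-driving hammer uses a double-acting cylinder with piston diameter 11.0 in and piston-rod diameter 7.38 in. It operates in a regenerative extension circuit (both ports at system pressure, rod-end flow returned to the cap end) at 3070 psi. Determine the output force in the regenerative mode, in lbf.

With equal pressure on both faces, forces on the annular region cancel; the net push is pressure × rod cross-section.
Rod cross-section A_rod = π/4 × (7.38 in)² = 42.78 in^2
F = P × A_rod

F ≈ 1.31e5 lbf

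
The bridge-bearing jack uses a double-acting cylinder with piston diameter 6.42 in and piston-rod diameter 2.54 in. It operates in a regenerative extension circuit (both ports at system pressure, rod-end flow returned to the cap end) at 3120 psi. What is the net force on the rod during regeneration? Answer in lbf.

With equal pressure on both faces, forces on the annular region cancel; the net push is pressure × rod cross-section.
Rod cross-section A_rod = π/4 × (2.54 in)² = 5.067 in^2
F = P × A_rod

F ≈ 15800 lbf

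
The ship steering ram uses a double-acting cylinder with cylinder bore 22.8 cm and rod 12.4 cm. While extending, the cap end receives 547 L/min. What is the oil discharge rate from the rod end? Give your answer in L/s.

Cap-side area A_cap = π/4 × (22.8 cm)² = 408.3 cm^2
Rod-side annular area A_ann = π/4 × (22.8² − 12.4²) = 287.5 cm^2
Piston speed v = Q_in/A_cap; rod-end outflow Q_out = v × A_ann = Q_in × A_ann/A_cap.

Q_out ≈ 6.42 L/s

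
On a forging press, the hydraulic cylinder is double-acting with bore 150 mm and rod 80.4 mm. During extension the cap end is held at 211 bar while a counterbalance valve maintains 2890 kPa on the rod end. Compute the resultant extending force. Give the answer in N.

Cap-side area A_cap = π/4 × (150 mm)² = 17670 mm^2
Rod-side annular area A_ann = π/4 × (150² − 80.4²) = 12590 mm^2
Net thrust = P_cap·A_cap − P_rod·A_ann = 3.729e5 N − 36400 N

F ≈ 3.36e5 N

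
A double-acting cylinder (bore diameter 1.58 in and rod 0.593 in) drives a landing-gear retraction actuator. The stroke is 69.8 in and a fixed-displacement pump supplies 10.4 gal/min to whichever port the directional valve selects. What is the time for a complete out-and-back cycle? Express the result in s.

Cap-side area A_cap = π/4 × (1.58 in)² = 1.961 in^2
Rod-side annular area A_ann = π/4 × (1.58² − 0.593²) = 1.684 in^2
t_ext = A_cap·L/Q = 3.418 s
t_ret = A_ann·L/Q = 2.936 s
t_cycle = t_ext + t_ret

t ≈ 6.35 s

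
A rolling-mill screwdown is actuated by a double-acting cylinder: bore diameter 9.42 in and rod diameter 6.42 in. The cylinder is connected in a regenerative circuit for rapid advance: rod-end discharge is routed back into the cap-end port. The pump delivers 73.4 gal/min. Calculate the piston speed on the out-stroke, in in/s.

v ≈ 8.73 in/s

In regeneration the rod-end outflow joins the pump flow into the cap end, so the net volume the pump must supply per unit advance equals the rod cross-section area.
Rod cross-section A_rod = π/4 × (6.42 in)² = 32.37 in^2
v = Q_pump / A_rod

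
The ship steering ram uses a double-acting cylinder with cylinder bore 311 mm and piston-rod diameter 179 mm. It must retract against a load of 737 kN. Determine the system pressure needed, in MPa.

P ≈ 14.5 MPa

Rod-side annular area A_ann = π/4 × (311² − 179²) = 50800 mm^2
Retraction: pressure acts on the annular area.
P = F / A = 737 kN / A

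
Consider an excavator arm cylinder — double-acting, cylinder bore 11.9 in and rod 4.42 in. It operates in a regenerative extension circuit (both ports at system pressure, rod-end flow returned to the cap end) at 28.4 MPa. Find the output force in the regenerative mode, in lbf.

With equal pressure on both faces, forces on the annular region cancel; the net push is pressure × rod cross-section.
Rod cross-section A_rod = π/4 × (4.42 in)² = 15.34 in^2
F = P × A_rod

F ≈ 63200 lbf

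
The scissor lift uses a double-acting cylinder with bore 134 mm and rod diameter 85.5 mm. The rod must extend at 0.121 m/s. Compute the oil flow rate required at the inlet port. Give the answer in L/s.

Cap-side area A_cap = π/4 × (134 mm)² = 14100 mm^2
Q = A × v

Q ≈ 1.71 L/s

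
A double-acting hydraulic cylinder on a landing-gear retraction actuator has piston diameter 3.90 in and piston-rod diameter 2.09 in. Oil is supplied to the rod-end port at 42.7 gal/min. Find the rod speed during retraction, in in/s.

Rod-side annular area A_ann = π/4 × (3.90² − 2.09²) = 8.515 in^2
Flow into the rod-end port fills the annular volume.
v = Q / A

v ≈ 19.3 in/s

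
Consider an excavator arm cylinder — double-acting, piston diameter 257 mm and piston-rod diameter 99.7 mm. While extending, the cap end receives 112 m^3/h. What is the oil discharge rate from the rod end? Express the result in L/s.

Q_out ≈ 26.4 L/s

Cap-side area A_cap = π/4 × (257 mm)² = 51870 mm^2
Rod-side annular area A_ann = π/4 × (257² − 99.7²) = 44070 mm^2
Piston speed v = Q_in/A_cap; rod-end outflow Q_out = v × A_ann = Q_in × A_ann/A_cap.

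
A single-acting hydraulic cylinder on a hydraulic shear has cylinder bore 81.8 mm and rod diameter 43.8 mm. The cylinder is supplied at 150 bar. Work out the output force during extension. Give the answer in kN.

F ≈ 78.8 kN

Cap-side area A_cap = π/4 × (81.8 mm)² = 5255 mm^2
F = P × A_cap = 150 bar × A_cap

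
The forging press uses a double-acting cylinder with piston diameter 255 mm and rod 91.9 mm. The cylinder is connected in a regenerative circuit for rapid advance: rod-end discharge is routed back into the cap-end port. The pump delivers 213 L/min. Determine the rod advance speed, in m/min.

In regeneration the rod-end outflow joins the pump flow into the cap end, so the net volume the pump must supply per unit advance equals the rod cross-section area.
Rod cross-section A_rod = π/4 × (91.9 mm)² = 6633 mm^2
v = Q_pump / A_rod

v ≈ 32.1 m/min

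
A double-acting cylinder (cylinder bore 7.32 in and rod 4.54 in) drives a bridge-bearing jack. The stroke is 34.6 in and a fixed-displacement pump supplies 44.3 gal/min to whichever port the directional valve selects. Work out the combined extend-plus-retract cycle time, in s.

t ≈ 13.8 s

Cap-side area A_cap = π/4 × (7.32 in)² = 42.08 in^2
Rod-side annular area A_ann = π/4 × (7.32² − 4.54²) = 25.90 in^2
t_ext = A_cap·L/Q = 8.537 s
t_ret = A_ann·L/Q = 5.253 s
t_cycle = t_ext + t_ret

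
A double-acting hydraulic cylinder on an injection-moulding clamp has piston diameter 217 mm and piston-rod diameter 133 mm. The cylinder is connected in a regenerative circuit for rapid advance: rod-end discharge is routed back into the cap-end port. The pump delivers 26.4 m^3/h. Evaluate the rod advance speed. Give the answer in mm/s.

v ≈ 528 mm/s

In regeneration the rod-end outflow joins the pump flow into the cap end, so the net volume the pump must supply per unit advance equals the rod cross-section area.
Rod cross-section A_rod = π/4 × (133 mm)² = 13890 mm^2
v = Q_pump / A_rod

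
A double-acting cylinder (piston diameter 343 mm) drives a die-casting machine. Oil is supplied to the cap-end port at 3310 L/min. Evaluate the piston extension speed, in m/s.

Cap-side area A_cap = π/4 × (343 mm)² = 92400 mm^2
v = Q / A

v ≈ 0.597 m/s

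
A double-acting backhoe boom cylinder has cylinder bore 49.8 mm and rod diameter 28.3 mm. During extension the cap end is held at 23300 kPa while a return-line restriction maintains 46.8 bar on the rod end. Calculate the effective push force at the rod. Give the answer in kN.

Cap-side area A_cap = π/4 × (49.8 mm)² = 1948 mm^2
Rod-side annular area A_ann = π/4 × (49.8² − 28.3²) = 1319 mm^2
Net thrust = P_cap·A_cap − P_rod·A_ann = 45.38 kN − 6.172 kN

F ≈ 39.2 kN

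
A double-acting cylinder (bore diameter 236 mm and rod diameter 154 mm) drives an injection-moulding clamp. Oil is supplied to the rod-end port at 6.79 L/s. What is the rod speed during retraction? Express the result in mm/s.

Rod-side annular area A_ann = π/4 × (236² − 154²) = 25120 mm^2
Flow into the rod-end port fills the annular volume.
v = Q / A

v ≈ 270 mm/s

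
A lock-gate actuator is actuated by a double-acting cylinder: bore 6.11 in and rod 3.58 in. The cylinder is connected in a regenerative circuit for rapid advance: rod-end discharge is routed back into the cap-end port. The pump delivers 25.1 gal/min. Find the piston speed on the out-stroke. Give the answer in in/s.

v ≈ 9.60 in/s

In regeneration the rod-end outflow joins the pump flow into the cap end, so the net volume the pump must supply per unit advance equals the rod cross-section area.
Rod cross-section A_rod = π/4 × (3.58 in)² = 10.07 in^2
v = Q_pump / A_rod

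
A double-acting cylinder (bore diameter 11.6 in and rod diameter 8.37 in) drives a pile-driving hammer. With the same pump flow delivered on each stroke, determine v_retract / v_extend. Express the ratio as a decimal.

v_ret/v_ext ≈ 2.09

Cap-side area A_cap = π/4 × (11.6 in)² = 105.7 in^2
Rod-side annular area A_ann = π/4 × (11.6² − 8.37²) = 50.66 in^2
For equal Q, v ∝ 1/A, so v_ret/v_ext = A_cap/A_ann.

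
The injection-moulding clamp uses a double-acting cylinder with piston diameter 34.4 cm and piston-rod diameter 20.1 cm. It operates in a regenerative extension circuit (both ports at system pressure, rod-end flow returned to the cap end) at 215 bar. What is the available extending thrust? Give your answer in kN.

With equal pressure on both faces, forces on the annular region cancel; the net push is pressure × rod cross-section.
Rod cross-section A_rod = π/4 × (20.1 cm)² = 317.3 cm^2
F = P × A_rod

F ≈ 682 kN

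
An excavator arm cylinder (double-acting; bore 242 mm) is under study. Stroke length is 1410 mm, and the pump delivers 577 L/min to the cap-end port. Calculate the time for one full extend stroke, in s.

Cap-side area A_cap = π/4 × (242 mm)² = 46000 mm^2
Swept volume V = A × L; t = V / Q = A·L / Q

t ≈ 6.74 s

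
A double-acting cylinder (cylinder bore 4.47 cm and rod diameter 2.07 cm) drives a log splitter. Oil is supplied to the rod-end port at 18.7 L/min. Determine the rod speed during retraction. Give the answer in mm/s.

v ≈ 253 mm/s

Rod-side annular area A_ann = π/4 × (4.47² − 2.07²) = 12.33 cm^2
Flow into the rod-end port fills the annular volume.
v = Q / A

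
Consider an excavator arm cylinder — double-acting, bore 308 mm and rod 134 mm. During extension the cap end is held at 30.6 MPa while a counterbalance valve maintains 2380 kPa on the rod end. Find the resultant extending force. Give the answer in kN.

F ≈ 2140 kN

Cap-side area A_cap = π/4 × (308 mm)² = 74510 mm^2
Rod-side annular area A_ann = π/4 × (308² − 134²) = 60400 mm^2
Net thrust = P_cap·A_cap − P_rod·A_ann = 2280 kN − 143.8 kN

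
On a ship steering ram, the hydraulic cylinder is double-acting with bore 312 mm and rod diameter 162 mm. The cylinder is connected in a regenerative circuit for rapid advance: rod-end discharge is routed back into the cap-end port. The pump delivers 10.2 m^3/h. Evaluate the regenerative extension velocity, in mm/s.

In regeneration the rod-end outflow joins the pump flow into the cap end, so the net volume the pump must supply per unit advance equals the rod cross-section area.
Rod cross-section A_rod = π/4 × (162 mm)² = 20610 mm^2
v = Q_pump / A_rod

v ≈ 137 mm/s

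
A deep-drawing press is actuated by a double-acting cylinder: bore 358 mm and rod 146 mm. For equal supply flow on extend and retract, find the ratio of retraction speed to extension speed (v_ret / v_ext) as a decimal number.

v_ret/v_ext ≈ 1.20

Cap-side area A_cap = π/4 × (358 mm)² = 1.007e5 mm^2
Rod-side annular area A_ann = π/4 × (358² − 146²) = 83920 mm^2
For equal Q, v ∝ 1/A, so v_ret/v_ext = A_cap/A_ann.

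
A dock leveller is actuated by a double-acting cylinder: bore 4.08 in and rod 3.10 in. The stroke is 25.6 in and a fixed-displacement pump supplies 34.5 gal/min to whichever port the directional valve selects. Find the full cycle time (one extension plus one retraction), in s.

t ≈ 3.58 s

Cap-side area A_cap = π/4 × (4.08 in)² = 13.07 in^2
Rod-side annular area A_ann = π/4 × (4.08² − 3.10²) = 5.526 in^2
t_ext = A_cap·L/Q = 2.520 s
t_ret = A_ann·L/Q = 1.065 s
t_cycle = t_ext + t_ret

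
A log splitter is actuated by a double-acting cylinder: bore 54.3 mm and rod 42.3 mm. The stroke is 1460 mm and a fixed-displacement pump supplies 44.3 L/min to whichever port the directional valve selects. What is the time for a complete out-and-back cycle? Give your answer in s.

t ≈ 6.38 s

Cap-side area A_cap = π/4 × (54.3 mm)² = 2316 mm^2
Rod-side annular area A_ann = π/4 × (54.3² − 42.3²) = 910.4 mm^2
t_ext = A_cap·L/Q = 4.579 s
t_ret = A_ann·L/Q = 1.800 s
t_cycle = t_ext + t_ret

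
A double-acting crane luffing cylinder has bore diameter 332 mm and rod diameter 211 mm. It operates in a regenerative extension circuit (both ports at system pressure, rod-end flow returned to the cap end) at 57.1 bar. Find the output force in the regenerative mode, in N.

With equal pressure on both faces, forces on the annular region cancel; the net push is pressure × rod cross-section.
Rod cross-section A_rod = π/4 × (211 mm)² = 34970 mm^2
F = P × A_rod

F ≈ 2.00e5 N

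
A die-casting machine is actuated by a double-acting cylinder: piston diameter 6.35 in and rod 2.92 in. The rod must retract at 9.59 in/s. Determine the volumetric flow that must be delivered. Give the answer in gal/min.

Q ≈ 62.2 gal/min

Rod-side annular area A_ann = π/4 × (6.35² − 2.92²) = 24.97 in^2
Q = A × v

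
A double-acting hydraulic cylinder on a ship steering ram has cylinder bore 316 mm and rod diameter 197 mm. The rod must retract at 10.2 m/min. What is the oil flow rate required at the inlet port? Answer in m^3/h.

Rod-side annular area A_ann = π/4 × (316² − 197²) = 47950 mm^2
Q = A × v

Q ≈ 29.3 m^3/h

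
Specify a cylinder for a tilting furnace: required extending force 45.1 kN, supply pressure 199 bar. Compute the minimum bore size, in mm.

Extension force acts on the full piston face: F = P × (π/4)D².
D = √(4F / (πP)) = √(4 × 45.1 kN / (π × 199 bar))

D ≈ 53.7 mm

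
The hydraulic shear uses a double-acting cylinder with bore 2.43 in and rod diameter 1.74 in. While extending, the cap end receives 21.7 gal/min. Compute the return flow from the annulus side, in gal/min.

Q_out ≈ 10.6 gal/min

Cap-side area A_cap = π/4 × (2.43 in)² = 4.638 in^2
Rod-side annular area A_ann = π/4 × (2.43² − 1.74²) = 2.260 in^2
Piston speed v = Q_in/A_cap; rod-end outflow Q_out = v × A_ann = Q_in × A_ann/A_cap.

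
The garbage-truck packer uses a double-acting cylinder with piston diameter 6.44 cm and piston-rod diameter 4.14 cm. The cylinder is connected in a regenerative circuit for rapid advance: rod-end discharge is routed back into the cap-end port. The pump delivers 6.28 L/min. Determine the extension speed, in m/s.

v ≈ 0.0778 m/s

In regeneration the rod-end outflow joins the pump flow into the cap end, so the net volume the pump must supply per unit advance equals the rod cross-section area.
Rod cross-section A_rod = π/4 × (4.14 cm)² = 13.46 cm^2
v = Q_pump / A_rod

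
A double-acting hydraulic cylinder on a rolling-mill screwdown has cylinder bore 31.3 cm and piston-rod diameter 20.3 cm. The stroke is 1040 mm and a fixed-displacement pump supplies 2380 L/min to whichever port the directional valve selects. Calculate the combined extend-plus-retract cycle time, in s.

Cap-side area A_cap = π/4 × (31.3 cm)² = 769.4 cm^2
Rod-side annular area A_ann = π/4 × (31.3² − 20.3²) = 445.8 cm^2
t_ext = A_cap·L/Q = 2.017 s
t_ret = A_ann·L/Q = 1.169 s
t_cycle = t_ext + t_ret

t ≈ 3.19 s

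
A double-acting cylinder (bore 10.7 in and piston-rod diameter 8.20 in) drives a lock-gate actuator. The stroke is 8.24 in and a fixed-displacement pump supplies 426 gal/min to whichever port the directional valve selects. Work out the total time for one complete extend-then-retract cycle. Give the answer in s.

Cap-side area A_cap = π/4 × (10.7 in)² = 89.92 in^2
Rod-side annular area A_ann = π/4 × (10.7² − 8.20²) = 37.11 in^2
t_ext = A_cap·L/Q = 0.4518 s
t_ret = A_ann·L/Q = 0.1864 s
t_cycle = t_ext + t_ret

t ≈ 0.638 s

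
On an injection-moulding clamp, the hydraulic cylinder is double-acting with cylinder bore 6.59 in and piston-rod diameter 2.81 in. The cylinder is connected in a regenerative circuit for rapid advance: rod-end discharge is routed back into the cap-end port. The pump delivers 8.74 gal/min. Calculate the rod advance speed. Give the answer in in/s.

In regeneration the rod-end outflow joins the pump flow into the cap end, so the net volume the pump must supply per unit advance equals the rod cross-section area.
Rod cross-section A_rod = π/4 × (2.81 in)² = 6.202 in^2
v = Q_pump / A_rod

v ≈ 5.43 in/s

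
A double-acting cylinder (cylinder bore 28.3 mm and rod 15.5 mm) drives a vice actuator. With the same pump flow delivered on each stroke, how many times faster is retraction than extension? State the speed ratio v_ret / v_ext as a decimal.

v_ret/v_ext ≈ 1.43

Cap-side area A_cap = π/4 × (28.3 mm)² = 629.0 mm^2
Rod-side annular area A_ann = π/4 × (28.3² − 15.5²) = 440.3 mm^2
For equal Q, v ∝ 1/A, so v_ret/v_ext = A_cap/A_ann.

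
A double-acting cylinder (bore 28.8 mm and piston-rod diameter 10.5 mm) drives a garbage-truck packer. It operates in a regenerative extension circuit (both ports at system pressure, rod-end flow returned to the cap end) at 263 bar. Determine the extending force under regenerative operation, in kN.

F ≈ 2.28 kN

With equal pressure on both faces, forces on the annular region cancel; the net push is pressure × rod cross-section.
Rod cross-section A_rod = π/4 × (10.5 mm)² = 86.59 mm^2
F = P × A_rod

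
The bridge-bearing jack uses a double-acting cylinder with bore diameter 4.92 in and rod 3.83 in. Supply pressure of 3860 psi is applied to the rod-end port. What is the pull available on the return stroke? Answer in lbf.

Rod-side annular area A_ann = π/4 × (4.92² − 3.83²) = 7.491 in^2
On retraction the pressure acts on the annular area (bore minus rod).
F = P × A_ann

F ≈ 28900 lbf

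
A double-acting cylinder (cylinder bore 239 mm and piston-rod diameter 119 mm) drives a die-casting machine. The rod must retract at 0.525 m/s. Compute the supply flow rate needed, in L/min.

Q ≈ 1060 L/min

Rod-side annular area A_ann = π/4 × (239² − 119²) = 33740 mm^2
Q = A × v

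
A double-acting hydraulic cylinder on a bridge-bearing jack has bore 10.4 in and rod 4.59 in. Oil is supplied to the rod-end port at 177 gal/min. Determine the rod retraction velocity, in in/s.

v ≈ 9.96 in/s

Rod-side annular area A_ann = π/4 × (10.4² − 4.59²) = 68.40 in^2
Flow into the rod-end port fills the annular volume.
v = Q / A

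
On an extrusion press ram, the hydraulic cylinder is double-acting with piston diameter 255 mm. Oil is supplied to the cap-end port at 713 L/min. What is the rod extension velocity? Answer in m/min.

v ≈ 14.0 m/min

Cap-side area A_cap = π/4 × (255 mm)² = 51070 mm^2
v = Q / A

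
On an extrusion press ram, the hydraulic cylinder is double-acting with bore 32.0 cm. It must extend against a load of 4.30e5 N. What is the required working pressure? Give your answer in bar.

P ≈ 53.5 bar

Cap-side area A_cap = π/4 × (32.0 cm)² = 804.2 cm^2
P = F / A = 4.30e5 N / A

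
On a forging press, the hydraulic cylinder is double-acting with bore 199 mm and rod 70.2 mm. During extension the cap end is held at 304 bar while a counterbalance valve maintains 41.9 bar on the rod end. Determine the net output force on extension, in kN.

F ≈ 831 kN

Cap-side area A_cap = π/4 × (199 mm)² = 31100 mm^2
Rod-side annular area A_ann = π/4 × (199² − 70.2²) = 27230 mm^2
Net thrust = P_cap·A_cap − P_rod·A_ann = 945.5 kN − 114.1 kN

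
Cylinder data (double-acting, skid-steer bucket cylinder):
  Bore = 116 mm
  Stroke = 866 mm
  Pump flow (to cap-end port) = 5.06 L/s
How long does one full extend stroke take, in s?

Cap-side area A_cap = π/4 × (116 mm)² = 10570 mm^2
Swept volume V = A × L; t = V / Q = A·L / Q

t ≈ 1.81 s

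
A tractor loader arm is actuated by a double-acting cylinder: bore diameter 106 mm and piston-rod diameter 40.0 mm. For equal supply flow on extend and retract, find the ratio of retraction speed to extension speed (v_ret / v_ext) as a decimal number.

Cap-side area A_cap = π/4 × (106 mm)² = 8825 mm^2
Rod-side annular area A_ann = π/4 × (106² − 40.0²) = 7568 mm^2
For equal Q, v ∝ 1/A, so v_ret/v_ext = A_cap/A_ann.

v_ret/v_ext ≈ 1.17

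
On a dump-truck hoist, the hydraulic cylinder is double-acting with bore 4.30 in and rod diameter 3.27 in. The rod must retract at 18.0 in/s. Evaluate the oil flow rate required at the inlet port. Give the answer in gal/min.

Rod-side annular area A_ann = π/4 × (4.30² − 3.27²) = 6.124 in^2
Q = A × v

Q ≈ 28.6 gal/min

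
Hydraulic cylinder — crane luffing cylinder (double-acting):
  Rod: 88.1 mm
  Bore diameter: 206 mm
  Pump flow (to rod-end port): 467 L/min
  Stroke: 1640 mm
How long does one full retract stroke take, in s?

Rod-side annular area A_ann = π/4 × (206² − 88.1²) = 27230 mm^2
Swept volume V = A × L; t = V / Q = A·L / Q

t ≈ 5.74 s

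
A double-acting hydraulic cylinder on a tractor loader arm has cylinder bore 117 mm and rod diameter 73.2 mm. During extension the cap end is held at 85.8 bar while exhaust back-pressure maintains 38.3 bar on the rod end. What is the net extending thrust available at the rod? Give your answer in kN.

Cap-side area A_cap = π/4 × (117 mm)² = 10750 mm^2
Rod-side annular area A_ann = π/4 × (117² − 73.2²) = 6543 mm^2
Net thrust = P_cap·A_cap − P_rod·A_ann = 92.25 kN − 25.06 kN

F ≈ 67.2 kN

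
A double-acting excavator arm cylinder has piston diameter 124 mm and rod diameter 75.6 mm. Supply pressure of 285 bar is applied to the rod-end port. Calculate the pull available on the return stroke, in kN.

F ≈ 216 kN

Rod-side annular area A_ann = π/4 × (124² − 75.6²) = 7587 mm^2
On retraction the pressure acts on the annular area (bore minus rod).
F = P × A_ann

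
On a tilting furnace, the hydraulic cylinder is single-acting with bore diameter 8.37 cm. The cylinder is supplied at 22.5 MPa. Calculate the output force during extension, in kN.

F ≈ 124 kN

Cap-side area A_cap = π/4 × (8.37 cm)² = 55.02 cm^2
F = P × A_cap = 22.5 MPa × A_cap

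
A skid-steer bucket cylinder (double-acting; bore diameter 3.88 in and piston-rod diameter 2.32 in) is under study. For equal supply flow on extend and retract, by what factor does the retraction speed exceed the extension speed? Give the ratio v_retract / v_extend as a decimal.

Cap-side area A_cap = π/4 × (3.88 in)² = 11.82 in^2
Rod-side annular area A_ann = π/4 × (3.88² − 2.32²) = 7.596 in^2
For equal Q, v ∝ 1/A, so v_ret/v_ext = A_cap/A_ann.

v_ret/v_ext ≈ 1.56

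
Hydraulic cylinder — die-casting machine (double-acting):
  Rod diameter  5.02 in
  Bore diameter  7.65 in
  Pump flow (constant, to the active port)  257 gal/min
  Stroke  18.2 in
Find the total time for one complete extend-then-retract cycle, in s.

t ≈ 1.33 s

Cap-side area A_cap = π/4 × (7.65 in)² = 45.96 in^2
Rod-side annular area A_ann = π/4 × (7.65² − 5.02²) = 26.17 in^2
t_ext = A_cap·L/Q = 0.8455 s
t_ret = A_ann·L/Q = 0.4814 s
t_cycle = t_ext + t_ret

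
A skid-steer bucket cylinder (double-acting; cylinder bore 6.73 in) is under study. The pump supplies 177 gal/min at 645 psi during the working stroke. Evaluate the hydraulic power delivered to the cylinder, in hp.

W ≈ 66.6 hp

Hydraulic power = P × Q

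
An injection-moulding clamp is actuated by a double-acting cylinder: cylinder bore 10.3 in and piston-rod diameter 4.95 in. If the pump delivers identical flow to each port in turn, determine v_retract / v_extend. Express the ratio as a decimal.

v_ret/v_ext ≈ 1.30

Cap-side area A_cap = π/4 × (10.3 in)² = 83.32 in^2
Rod-side annular area A_ann = π/4 × (10.3² − 4.95²) = 64.08 in^2
For equal Q, v ∝ 1/A, so v_ret/v_ext = A_cap/A_ann.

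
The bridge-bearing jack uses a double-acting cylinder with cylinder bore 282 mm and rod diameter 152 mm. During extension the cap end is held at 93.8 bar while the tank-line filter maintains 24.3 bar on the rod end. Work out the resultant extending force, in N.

Cap-side area A_cap = π/4 × (282 mm)² = 62460 mm^2
Rod-side annular area A_ann = π/4 × (282² − 152²) = 44310 mm^2
Net thrust = P_cap·A_cap − P_rod·A_ann = 5.859e5 N − 1.077e5 N

F ≈ 4.78e5 N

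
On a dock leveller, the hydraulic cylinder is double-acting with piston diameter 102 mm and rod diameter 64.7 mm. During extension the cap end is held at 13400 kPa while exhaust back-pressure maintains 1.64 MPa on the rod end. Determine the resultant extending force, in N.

Cap-side area A_cap = π/4 × (102 mm)² = 8171 mm^2
Rod-side annular area A_ann = π/4 × (102² − 64.7²) = 4884 mm^2
Net thrust = P_cap·A_cap − P_rod·A_ann = 1.095e5 N − 8009 N

F ≈ 1.01e5 N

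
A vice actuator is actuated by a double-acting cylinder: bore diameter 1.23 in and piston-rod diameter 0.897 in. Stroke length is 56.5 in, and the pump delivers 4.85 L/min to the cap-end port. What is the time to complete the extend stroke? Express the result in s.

Cap-side area A_cap = π/4 × (1.23 in)² = 1.188 in^2
Swept volume V = A × L; t = V / Q = A·L / Q

t ≈ 13.6 s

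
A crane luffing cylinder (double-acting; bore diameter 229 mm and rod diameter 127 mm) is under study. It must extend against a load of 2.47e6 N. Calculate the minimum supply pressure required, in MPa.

Cap-side area A_cap = π/4 × (229 mm)² = 41190 mm^2
P = F / A = 2.47e6 N / A

P ≈ 60.0 MPa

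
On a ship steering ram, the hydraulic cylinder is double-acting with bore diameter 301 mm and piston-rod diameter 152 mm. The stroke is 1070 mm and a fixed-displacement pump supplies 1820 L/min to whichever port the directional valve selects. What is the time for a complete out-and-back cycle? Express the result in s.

t ≈ 4.38 s

Cap-side area A_cap = π/4 × (301 mm)² = 71160 mm^2
Rod-side annular area A_ann = π/4 × (301² − 152²) = 53010 mm^2
t_ext = A_cap·L/Q = 2.510 s
t_ret = A_ann·L/Q = 1.870 s
t_cycle = t_ext + t_ret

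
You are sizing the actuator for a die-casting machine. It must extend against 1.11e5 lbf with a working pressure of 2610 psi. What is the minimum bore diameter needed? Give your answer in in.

Extension force acts on the full piston face: F = P × (π/4)D².
D = √(4F / (πP)) = √(4 × 1.11e5 lbf / (π × 2610 psi))

D ≈ 7.36 in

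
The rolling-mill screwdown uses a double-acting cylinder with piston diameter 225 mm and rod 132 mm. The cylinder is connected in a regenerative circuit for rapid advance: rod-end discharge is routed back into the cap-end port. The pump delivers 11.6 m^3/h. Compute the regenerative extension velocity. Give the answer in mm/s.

In regeneration the rod-end outflow joins the pump flow into the cap end, so the net volume the pump must supply per unit advance equals the rod cross-section area.
Rod cross-section A_rod = π/4 × (132 mm)² = 13680 mm^2
v = Q_pump / A_rod

v ≈ 235 mm/s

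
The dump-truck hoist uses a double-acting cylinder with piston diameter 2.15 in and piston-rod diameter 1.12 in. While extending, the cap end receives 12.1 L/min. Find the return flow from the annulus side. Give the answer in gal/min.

Q_out ≈ 2.33 gal/min

Cap-side area A_cap = π/4 × (2.15 in)² = 3.631 in^2
Rod-side annular area A_ann = π/4 × (2.15² − 1.12²) = 2.645 in^2
Piston speed v = Q_in/A_cap; rod-end outflow Q_out = v × A_ann = Q_in × A_ann/A_cap.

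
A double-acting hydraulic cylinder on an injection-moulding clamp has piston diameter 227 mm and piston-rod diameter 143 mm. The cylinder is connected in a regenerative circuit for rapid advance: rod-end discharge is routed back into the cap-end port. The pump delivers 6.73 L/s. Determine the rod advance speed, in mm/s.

v ≈ 419 mm/s

In regeneration the rod-end outflow joins the pump flow into the cap end, so the net volume the pump must supply per unit advance equals the rod cross-section area.
Rod cross-section A_rod = π/4 × (143 mm)² = 16060 mm^2
v = Q_pump / A_rod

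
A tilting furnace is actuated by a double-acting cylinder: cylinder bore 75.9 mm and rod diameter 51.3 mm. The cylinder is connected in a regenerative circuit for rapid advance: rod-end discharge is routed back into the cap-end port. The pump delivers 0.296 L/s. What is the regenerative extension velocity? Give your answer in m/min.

v ≈ 8.59 m/min

In regeneration the rod-end outflow joins the pump flow into the cap end, so the net volume the pump must supply per unit advance equals the rod cross-section area.
Rod cross-section A_rod = π/4 × (51.3 mm)² = 2067 mm^2
v = Q_pump / A_rod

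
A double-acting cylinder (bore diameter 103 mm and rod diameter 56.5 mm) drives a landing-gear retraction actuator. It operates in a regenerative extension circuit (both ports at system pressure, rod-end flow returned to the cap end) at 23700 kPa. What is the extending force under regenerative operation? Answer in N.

With equal pressure on both faces, forces on the annular region cancel; the net push is pressure × rod cross-section.
Rod cross-section A_rod = π/4 × (56.5 mm)² = 2507 mm^2
F = P × A_rod

F ≈ 59400 N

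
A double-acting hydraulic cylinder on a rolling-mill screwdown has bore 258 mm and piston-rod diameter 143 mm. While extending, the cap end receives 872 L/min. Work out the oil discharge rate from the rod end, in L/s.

Q_out ≈ 10.1 L/s

Cap-side area A_cap = π/4 × (258 mm)² = 52280 mm^2
Rod-side annular area A_ann = π/4 × (258² − 143²) = 36220 mm^2
Piston speed v = Q_in/A_cap; rod-end outflow Q_out = v × A_ann = Q_in × A_ann/A_cap.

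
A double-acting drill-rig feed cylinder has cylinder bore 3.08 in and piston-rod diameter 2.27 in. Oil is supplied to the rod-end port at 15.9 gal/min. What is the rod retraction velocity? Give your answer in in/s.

Rod-side annular area A_ann = π/4 × (3.08² − 2.27²) = 3.404 in^2
Flow into the rod-end port fills the annular volume.
v = Q / A

v ≈ 18.0 in/s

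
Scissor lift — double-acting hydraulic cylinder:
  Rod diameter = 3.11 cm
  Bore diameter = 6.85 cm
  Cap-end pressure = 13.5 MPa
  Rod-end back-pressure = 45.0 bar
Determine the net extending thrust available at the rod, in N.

F ≈ 36600 N

Cap-side area A_cap = π/4 × (6.85 cm)² = 36.85 cm^2
Rod-side annular area A_ann = π/4 × (6.85² − 3.11²) = 29.26 cm^2
Net thrust = P_cap·A_cap − P_rod·A_ann = 49750 N − 13170 N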